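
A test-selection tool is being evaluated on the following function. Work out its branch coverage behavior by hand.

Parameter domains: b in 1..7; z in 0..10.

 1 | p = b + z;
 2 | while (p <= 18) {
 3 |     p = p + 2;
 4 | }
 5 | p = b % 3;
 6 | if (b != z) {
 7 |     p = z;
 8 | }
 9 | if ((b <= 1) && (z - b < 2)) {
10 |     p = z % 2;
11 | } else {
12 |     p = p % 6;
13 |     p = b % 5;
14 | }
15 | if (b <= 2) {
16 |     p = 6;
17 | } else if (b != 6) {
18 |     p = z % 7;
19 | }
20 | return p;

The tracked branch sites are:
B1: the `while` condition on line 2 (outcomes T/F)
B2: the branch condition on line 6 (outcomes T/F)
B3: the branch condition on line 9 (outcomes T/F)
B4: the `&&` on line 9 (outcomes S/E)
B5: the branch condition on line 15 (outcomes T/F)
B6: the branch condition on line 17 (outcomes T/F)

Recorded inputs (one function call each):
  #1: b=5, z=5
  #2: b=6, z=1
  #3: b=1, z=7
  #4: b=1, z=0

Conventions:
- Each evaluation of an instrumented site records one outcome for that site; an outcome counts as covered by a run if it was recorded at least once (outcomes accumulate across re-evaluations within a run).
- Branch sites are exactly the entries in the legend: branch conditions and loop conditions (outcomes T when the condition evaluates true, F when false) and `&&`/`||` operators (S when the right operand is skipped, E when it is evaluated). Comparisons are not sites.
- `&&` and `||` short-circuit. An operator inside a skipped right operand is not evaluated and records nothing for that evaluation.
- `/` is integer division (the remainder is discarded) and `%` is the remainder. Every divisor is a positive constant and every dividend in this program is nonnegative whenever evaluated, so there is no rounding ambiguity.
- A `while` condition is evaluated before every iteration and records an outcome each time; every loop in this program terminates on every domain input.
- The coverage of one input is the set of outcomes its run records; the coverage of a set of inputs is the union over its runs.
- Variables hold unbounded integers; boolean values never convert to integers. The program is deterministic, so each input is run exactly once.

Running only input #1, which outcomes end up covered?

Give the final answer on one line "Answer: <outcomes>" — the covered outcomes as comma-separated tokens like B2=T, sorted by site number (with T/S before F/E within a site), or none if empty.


Simulating input #1 (b=5, z=5) step by step:
  B1->T, B1->T, B1->T, B1->T, B1->T, B1->F, B2->F, B4->S, B3->F, B5->F
  B6->T
collecting distinct outcomes: B1=T, B1=F, B2=F, B3=F, B4=S, B5=F, B6=T
Answer: B1=T, B1=F, B2=F, B3=F, B4=S, B5=F, B6=T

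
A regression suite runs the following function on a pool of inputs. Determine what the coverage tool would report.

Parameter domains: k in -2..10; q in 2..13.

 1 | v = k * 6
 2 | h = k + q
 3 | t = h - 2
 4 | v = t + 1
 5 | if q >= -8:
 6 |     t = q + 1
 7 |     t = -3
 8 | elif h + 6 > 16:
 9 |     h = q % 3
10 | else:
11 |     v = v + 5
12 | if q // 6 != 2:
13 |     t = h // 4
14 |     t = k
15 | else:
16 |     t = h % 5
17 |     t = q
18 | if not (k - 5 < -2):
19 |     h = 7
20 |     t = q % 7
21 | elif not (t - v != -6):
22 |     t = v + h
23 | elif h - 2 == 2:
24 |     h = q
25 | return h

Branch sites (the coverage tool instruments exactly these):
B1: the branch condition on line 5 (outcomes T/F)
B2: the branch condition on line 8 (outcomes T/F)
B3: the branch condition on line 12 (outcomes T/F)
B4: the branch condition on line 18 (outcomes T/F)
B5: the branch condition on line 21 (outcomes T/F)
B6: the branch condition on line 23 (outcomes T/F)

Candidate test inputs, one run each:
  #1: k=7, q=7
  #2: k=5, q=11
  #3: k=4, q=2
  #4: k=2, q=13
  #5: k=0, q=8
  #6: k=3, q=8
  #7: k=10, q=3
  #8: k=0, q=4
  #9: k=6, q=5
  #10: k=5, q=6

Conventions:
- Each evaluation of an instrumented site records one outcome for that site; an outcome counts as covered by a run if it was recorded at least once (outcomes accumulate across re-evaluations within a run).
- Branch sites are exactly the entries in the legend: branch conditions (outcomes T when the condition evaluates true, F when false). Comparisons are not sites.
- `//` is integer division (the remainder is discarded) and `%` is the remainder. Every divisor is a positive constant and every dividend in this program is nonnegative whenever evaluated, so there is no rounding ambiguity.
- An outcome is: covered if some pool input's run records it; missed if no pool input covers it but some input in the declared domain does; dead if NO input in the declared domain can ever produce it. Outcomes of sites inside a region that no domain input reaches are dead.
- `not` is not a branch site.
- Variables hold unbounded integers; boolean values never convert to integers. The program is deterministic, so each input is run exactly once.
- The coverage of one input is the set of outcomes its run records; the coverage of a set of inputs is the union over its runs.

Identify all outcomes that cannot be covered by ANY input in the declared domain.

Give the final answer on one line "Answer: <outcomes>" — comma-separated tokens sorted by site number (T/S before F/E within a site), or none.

running all 156 domain inputs and tallying outcomes:
  B1=F: never recorded by any domain input -> dead
  B2=T: never recorded by any domain input -> dead
  B2=F: never recorded by any domain input -> dead
  reachable outcomes have witnesses, e.g. B1=T (e.g. k=-2, q=2), B3=T (e.g. k=-2, q=2), B3=F (e.g. k=-2, q=12), B4=T (e.g. k=3, q=2)

Answer: B1=F, B2=T, B2=F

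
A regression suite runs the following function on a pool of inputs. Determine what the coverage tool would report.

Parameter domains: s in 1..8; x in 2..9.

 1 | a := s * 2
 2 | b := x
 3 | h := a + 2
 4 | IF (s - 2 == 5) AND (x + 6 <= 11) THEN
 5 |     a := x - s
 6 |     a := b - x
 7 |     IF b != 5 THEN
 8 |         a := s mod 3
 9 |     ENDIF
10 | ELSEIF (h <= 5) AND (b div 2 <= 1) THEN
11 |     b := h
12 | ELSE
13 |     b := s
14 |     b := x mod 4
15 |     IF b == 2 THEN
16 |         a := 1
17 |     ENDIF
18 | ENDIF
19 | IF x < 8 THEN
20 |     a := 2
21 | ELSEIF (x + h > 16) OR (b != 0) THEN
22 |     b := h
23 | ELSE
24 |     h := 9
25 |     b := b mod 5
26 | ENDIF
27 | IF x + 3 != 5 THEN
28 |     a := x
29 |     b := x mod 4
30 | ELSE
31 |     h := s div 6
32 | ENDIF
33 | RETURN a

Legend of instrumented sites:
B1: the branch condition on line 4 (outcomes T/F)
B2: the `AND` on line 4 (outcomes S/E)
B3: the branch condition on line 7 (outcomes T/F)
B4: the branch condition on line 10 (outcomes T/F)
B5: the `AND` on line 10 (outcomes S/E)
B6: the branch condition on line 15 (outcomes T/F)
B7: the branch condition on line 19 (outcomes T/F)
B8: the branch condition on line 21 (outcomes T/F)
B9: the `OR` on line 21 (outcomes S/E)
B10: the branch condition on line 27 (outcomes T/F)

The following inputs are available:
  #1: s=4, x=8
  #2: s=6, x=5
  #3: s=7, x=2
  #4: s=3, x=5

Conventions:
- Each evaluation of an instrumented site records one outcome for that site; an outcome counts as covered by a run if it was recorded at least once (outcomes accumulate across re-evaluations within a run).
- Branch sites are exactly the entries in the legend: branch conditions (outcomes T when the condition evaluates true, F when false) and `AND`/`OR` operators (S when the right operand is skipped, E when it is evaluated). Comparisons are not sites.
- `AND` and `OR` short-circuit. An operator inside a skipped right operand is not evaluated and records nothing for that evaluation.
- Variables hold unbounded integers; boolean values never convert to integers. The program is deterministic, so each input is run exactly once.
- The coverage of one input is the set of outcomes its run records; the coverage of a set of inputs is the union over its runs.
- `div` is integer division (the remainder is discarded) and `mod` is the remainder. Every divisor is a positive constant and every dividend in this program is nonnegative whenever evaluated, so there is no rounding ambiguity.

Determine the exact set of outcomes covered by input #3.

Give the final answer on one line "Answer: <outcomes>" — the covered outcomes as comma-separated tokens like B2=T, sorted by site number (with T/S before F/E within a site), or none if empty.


Event log for input #3 (s=7, x=2):
  B2->E, B1->T, B3->T, B7->T, B10->F
as a set, this run covers: B1=T, B2=E, B3=T, B7=T, B10=F
Answer: B1=T, B2=E, B3=T, B7=T, B10=F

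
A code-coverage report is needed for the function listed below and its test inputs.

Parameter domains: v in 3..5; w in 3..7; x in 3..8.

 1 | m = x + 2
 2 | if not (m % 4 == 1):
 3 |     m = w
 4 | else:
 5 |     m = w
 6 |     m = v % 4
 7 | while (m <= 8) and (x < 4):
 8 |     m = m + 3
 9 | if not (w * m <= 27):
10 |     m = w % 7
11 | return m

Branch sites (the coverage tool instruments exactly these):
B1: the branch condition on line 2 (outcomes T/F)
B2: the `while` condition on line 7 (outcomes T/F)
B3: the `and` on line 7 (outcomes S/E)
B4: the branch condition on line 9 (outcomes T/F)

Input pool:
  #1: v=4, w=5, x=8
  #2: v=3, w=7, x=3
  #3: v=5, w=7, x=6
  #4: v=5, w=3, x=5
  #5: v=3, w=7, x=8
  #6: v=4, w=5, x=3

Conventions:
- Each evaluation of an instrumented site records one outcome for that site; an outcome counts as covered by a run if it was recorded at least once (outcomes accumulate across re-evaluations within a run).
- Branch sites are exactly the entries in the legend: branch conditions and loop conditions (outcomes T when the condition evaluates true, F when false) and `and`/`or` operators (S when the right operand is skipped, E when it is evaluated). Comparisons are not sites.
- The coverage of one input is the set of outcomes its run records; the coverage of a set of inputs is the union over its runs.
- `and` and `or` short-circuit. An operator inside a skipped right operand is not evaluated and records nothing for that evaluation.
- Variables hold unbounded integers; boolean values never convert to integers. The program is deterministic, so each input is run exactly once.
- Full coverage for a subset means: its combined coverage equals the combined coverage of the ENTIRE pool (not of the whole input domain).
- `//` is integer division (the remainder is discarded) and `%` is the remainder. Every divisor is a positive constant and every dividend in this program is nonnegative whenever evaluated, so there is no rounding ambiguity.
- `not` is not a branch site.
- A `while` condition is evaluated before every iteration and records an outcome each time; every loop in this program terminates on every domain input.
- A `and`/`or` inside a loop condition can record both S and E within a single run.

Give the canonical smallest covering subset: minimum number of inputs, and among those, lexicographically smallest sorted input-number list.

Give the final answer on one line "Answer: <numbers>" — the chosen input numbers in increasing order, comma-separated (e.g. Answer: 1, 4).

input #1, v=4, w=5, x=8: events B1->T, B3->E, B2->F, B4->F; outcomes B1=T, B2=F, B3=E, B4=F
input #2, v=3, w=7, x=3: events B1->F, B3->E, B2->T, B3->E, B2->T, B3->S, B2->F, B4->T; outcomes B1=F, B2=T, B2=F, B3=S, B3=E, B4=T
input #3, v=5, w=7, x=6: events B1->T, B3->E, B2->F, B4->T; outcomes B1=T, B2=F, B3=E, B4=T
input #4, v=5, w=3, x=5: events B1->T, B3->E, B2->F, B4->F; outcomes B1=T, B2=F, B3=E, B4=F
input #5, v=3, w=7, x=8: events B1->T, B3->E, B2->F, B4->T; outcomes B1=T, B2=F, B3=E, B4=T
input #6, v=4, w=5, x=3: events B1->F, B3->E, B2->T, B3->E, B2->T, B3->E, B2->T, B3->S, B2->F, B4->T; outcomes B1=F, B2=T, B2=F, B3=S, B3=E, B4=T
together the pool reaches 8 outcomes: B1=T, B1=F, B2=T, B2=F, B3=S, B3=E, B4=T, B4=F
checked all size-1 subsets: none covers 8 outcomes (max 6/8)
the canonical winner is {1, 2}: size 2, full 8-outcome coverage, earliest index list among size-2 covers

Answer: 1, 2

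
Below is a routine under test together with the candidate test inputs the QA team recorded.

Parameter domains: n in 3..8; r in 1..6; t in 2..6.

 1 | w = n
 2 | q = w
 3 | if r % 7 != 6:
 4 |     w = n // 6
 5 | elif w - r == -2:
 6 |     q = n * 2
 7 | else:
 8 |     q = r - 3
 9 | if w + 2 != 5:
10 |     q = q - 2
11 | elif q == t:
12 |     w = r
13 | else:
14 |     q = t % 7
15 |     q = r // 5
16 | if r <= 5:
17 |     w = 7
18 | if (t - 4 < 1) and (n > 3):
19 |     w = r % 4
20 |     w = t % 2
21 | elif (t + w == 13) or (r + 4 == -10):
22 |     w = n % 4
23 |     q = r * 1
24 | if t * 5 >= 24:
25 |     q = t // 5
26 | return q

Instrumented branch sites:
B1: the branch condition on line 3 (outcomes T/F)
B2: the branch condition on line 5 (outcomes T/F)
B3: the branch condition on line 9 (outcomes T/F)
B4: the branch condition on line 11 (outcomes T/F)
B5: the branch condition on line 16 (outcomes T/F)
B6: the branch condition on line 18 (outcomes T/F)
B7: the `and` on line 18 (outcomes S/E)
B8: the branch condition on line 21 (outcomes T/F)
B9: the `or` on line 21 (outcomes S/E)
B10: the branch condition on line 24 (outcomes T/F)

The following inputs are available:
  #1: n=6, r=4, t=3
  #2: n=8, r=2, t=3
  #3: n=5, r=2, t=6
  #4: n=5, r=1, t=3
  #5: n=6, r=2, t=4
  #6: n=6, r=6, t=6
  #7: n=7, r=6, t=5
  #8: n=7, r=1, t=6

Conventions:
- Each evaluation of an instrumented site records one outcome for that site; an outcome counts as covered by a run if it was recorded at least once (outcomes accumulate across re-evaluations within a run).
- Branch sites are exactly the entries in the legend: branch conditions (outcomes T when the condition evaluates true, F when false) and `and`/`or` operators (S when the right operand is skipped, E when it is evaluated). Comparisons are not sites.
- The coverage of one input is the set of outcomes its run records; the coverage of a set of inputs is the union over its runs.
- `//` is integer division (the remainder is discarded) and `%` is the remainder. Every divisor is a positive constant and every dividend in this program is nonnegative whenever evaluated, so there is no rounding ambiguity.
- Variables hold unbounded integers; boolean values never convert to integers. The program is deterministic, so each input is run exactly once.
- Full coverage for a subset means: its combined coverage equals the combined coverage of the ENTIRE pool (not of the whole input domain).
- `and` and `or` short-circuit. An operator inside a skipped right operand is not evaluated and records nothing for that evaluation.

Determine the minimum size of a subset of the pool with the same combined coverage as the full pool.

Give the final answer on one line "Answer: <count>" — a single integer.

test 1 (n=6, r=4, t=3) fires B1->T, B3->T, B5->T, B7->E, B6->T, B10->F; hits B1=T, B3=T, B5=T, B6=T, B7=E, B10=F
test 2 (n=8, r=2, t=3) fires B1->T, B3->T, B5->T, B7->E, B6->T, B10->F; hits B1=T, B3=T, B5=T, B6=T, B7=E, B10=F
test 3 (n=5, r=2, t=6) fires B1->T, B3->T, B5->T, B7->S, B6->F, B9->S, B8->T, B10->T; hits B1=T, B3=T, B5=T, B6=F, B7=S, B8=T, B9=S, B10=T
test 4 (n=5, r=1, t=3) fires B1->T, B3->T, B5->T, B7->E, B6->T, B10->F; hits B1=T, B3=T, B5=T, B6=T, B7=E, B10=F
test 5 (n=6, r=2, t=4) fires B1->T, B3->T, B5->T, B7->E, B6->T, B10->F; hits B1=T, B3=T, B5=T, B6=T, B7=E, B10=F
test 6 (n=6, r=6, t=6) fires B1->F, B2->F, B3->T, B5->F, B7->S, B6->F, B9->E, B8->F, B10->T; hits B1=F, B2=F, B3=T, B5=F, B6=F, B7=S, B8=F, B9=E, B10=T
test 7 (n=7, r=6, t=5) fires B1->F, B2->F, B3->T, B5->F, B7->S, B6->F, B9->E, B8->F, B10->T; hits B1=F, B2=F, B3=T, B5=F, B6=F, B7=S, B8=F, B9=E, B10=T
test 8 (n=7, r=1, t=6) fires B1->T, B3->T, B5->T, B7->S, B6->F, B9->S, B8->T, B10->T; hits B1=T, B3=T, B5=T, B6=F, B7=S, B8=T, B9=S, B10=T
the full pool covers 16 outcomes: B1=T, B1=F, B2=F, B3=T, B5=T, B5=F, B6=T, B6=F, B7=S, B7=E, B8=T, B8=F, B9=S, B9=E, B10=T, B10=F
no size-1 subset reaches all 16 outcomes (best union: 9/16)
no size-2 subset reaches all 16 outcomes (best union: 14/16)
at size 3, {1, 3, 6} reaches all 16 outcomes; every lexicographically earlier size-3 subset fails

Answer: 3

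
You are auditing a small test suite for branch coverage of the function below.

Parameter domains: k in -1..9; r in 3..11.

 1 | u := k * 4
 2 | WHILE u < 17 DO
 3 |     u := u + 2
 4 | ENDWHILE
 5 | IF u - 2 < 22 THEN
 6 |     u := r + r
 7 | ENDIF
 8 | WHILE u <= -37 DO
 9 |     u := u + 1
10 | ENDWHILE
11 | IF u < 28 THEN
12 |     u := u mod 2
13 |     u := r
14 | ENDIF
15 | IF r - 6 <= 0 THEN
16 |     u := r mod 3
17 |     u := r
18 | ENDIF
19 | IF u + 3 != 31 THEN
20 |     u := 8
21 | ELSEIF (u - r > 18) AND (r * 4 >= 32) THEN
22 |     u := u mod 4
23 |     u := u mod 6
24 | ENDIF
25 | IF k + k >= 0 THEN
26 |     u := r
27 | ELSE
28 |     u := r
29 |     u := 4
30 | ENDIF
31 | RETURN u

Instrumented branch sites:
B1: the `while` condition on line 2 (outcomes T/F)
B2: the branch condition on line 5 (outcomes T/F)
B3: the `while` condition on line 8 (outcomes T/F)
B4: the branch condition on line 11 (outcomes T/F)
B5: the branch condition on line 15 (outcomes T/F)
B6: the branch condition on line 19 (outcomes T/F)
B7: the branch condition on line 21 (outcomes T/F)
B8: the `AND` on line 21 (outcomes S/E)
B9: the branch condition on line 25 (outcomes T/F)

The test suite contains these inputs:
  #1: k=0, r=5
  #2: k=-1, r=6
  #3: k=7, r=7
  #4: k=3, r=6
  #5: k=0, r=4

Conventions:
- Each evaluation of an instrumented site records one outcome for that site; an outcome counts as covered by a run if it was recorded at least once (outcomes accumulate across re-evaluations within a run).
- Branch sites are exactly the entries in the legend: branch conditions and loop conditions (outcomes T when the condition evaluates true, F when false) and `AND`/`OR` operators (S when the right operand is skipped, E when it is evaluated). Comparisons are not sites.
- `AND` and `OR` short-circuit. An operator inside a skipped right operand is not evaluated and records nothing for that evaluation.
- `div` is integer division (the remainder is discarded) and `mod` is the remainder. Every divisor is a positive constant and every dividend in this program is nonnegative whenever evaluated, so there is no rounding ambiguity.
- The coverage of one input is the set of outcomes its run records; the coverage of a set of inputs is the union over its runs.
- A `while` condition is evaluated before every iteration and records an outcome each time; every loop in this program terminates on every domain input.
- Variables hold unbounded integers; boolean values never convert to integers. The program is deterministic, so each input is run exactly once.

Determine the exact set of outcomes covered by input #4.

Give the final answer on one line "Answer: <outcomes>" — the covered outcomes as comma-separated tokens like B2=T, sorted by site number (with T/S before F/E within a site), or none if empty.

Running input #4 (k=3, r=6), event by event:
  B1->T, B1->T, B1->T, B1->F, B2->T, B3->F, B4->T, B5->T, B6->T, B9->T
distinct outcomes covered: B1=T, B1=F, B2=T, B3=F, B4=T, B5=T, B6=T, B9=T

Answer: B1=T, B1=F, B2=T, B3=F, B4=T, B5=T, B6=T, B9=T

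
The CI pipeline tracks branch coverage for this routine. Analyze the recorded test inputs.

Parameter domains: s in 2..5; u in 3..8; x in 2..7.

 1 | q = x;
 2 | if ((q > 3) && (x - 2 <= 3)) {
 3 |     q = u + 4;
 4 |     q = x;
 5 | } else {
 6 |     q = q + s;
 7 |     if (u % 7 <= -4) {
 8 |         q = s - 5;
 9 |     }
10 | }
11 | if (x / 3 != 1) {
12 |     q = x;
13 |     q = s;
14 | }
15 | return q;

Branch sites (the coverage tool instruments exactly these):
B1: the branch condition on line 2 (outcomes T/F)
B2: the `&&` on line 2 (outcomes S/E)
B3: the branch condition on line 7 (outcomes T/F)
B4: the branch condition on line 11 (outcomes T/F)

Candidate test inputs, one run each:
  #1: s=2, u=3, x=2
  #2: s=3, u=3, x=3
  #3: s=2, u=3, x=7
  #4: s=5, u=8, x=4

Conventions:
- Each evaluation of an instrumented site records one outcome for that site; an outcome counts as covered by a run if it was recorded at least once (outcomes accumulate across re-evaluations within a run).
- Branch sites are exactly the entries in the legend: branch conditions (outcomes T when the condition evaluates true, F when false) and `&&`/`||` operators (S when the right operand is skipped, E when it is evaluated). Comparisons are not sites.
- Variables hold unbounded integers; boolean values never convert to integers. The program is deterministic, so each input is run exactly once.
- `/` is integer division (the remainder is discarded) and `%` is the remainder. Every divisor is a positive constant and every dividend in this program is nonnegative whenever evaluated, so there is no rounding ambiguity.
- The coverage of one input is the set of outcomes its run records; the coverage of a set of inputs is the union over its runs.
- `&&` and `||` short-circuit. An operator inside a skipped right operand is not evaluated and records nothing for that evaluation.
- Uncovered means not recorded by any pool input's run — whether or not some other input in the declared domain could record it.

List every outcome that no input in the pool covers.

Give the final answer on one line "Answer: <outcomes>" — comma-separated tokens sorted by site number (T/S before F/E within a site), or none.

run #1 (s=2, u=3, x=2) runs B2->S, B1->F, B3->F, B4->T; records B1=F, B2=S, B3=F, B4=T
run #2 (s=3, u=3, x=3) runs B2->S, B1->F, B3->F, B4->F; records B1=F, B2=S, B3=F, B4=F
run #3 (s=2, u=3, x=7) runs B2->E, B1->F, B3->F, B4->T; records B1=F, B2=E, B3=F, B4=T
run #4 (s=5, u=8, x=4) runs B2->E, B1->T, B4->F; records B1=T, B2=E, B4=F
union over the pool: B1=T, B1=F, B2=S, B2=E, B3=F, B4=T, B4=F
uncovered (1 of 8): B3=T

Answer: B3=T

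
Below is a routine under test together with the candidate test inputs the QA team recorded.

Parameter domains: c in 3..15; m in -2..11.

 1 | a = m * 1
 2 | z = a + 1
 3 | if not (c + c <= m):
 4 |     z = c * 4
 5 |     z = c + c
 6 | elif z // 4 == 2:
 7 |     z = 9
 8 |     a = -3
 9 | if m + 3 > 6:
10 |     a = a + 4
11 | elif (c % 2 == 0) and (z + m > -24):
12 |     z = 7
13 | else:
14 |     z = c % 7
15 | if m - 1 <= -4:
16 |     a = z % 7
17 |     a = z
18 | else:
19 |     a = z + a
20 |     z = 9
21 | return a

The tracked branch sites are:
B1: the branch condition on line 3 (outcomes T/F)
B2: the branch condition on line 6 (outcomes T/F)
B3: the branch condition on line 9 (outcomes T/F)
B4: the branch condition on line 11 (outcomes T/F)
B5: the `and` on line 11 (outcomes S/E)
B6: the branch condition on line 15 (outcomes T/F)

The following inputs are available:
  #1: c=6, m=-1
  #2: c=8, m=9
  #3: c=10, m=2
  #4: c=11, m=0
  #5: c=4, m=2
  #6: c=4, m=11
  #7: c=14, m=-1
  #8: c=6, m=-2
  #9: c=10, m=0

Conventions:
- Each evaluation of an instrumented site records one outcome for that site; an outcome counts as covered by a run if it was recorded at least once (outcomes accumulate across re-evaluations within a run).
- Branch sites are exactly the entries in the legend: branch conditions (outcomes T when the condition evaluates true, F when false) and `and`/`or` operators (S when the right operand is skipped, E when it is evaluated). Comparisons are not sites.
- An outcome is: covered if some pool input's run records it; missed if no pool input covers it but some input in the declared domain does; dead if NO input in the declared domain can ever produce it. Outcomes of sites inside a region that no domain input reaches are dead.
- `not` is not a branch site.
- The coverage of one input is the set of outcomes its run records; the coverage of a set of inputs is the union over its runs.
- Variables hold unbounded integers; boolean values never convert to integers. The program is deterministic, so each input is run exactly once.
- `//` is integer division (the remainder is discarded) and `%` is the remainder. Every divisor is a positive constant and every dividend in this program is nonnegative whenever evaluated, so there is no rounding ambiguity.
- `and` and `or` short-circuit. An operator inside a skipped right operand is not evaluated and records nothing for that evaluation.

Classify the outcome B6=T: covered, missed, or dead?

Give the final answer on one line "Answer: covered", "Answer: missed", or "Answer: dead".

no pool input records B6=T
checking all 182 inputs in the declared domain: B6=T is never recorded -> dead

Answer: dead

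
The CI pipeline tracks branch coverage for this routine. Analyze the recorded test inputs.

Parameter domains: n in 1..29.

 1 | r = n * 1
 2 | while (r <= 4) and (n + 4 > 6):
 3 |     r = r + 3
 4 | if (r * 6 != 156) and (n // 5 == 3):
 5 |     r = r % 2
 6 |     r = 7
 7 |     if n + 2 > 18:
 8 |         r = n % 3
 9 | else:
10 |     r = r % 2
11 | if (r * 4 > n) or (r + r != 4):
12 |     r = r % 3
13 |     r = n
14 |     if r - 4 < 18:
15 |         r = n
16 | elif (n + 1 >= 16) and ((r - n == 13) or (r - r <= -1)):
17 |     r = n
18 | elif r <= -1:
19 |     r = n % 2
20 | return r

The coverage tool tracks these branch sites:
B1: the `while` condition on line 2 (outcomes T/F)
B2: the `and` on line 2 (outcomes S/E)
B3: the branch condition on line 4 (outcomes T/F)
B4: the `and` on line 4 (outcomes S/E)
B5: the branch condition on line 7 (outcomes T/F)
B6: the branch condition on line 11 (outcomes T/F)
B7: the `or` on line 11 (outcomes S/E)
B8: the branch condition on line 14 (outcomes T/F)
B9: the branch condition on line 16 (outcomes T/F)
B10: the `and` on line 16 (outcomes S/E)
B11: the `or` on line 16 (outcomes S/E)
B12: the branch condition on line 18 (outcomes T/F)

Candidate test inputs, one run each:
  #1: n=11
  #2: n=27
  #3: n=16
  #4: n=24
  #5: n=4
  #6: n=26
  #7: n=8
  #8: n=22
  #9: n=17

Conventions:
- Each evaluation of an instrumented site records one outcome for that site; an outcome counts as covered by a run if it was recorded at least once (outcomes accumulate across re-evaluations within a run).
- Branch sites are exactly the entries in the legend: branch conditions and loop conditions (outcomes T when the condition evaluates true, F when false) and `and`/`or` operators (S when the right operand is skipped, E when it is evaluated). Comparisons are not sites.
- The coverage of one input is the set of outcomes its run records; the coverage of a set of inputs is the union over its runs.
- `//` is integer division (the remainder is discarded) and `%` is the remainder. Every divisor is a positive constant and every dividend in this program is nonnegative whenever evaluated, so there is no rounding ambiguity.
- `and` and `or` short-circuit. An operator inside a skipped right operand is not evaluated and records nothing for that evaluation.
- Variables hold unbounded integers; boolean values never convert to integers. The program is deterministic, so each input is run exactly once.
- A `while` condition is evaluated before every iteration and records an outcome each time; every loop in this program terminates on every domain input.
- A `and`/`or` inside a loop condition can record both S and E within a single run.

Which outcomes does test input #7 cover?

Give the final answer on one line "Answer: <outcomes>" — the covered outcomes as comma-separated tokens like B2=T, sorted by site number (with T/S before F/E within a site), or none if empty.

Simulating input #7 (n=8) step by step:
  B2->S, B1->F, B4->E, B3->F, B7->E, B6->T, B8->T
collecting distinct outcomes: B1=F, B2=S, B3=F, B4=E, B6=T, B7=E, B8=T

Answer: B1=F, B2=S, B3=F, B4=E, B6=T, B7=E, B8=T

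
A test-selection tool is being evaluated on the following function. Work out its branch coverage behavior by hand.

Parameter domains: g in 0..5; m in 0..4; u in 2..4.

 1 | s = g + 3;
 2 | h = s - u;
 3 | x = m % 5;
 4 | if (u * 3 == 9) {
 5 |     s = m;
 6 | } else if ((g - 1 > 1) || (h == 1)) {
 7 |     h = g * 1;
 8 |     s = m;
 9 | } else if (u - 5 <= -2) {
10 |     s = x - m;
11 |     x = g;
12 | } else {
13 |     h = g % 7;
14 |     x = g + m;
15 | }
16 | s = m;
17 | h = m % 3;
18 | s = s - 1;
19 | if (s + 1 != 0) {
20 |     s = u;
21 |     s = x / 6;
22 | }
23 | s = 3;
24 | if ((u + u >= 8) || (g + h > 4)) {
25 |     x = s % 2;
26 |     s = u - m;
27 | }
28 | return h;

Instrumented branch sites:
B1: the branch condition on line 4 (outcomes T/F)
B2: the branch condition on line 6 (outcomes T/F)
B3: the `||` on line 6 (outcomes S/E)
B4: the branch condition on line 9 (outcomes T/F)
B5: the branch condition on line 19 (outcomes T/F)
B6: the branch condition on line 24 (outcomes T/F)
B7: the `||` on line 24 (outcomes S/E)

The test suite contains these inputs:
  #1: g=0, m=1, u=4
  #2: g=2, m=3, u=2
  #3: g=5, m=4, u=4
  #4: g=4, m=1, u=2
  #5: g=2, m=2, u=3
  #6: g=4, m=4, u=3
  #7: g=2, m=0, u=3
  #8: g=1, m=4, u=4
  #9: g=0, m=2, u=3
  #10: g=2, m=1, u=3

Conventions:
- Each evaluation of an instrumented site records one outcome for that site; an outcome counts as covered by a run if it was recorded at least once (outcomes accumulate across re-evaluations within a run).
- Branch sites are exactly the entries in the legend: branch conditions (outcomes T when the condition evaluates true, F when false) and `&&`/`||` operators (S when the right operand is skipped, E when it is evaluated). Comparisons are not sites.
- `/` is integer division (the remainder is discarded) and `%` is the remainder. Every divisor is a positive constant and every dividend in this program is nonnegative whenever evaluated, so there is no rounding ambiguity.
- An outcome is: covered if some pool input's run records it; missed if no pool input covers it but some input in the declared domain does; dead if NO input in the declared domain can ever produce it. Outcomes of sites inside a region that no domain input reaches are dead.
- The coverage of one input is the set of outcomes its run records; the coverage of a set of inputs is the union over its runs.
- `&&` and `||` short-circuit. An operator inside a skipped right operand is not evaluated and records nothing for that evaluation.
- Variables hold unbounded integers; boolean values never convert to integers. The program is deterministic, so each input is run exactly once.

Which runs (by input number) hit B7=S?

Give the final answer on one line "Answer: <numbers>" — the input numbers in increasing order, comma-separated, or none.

input #1 (g=0, m=1, u=4): produces B7=S
input #2 (g=2, m=3, u=2): does not produce B7=S
input #3 (g=5, m=4, u=4): produces B7=S
input #4 (g=4, m=1, u=2): does not produce B7=S
input #5 (g=2, m=2, u=3): does not produce B7=S
input #6 (g=4, m=4, u=3): does not produce B7=S
input #7 (g=2, m=0, u=3): does not produce B7=S
input #8 (g=1, m=4, u=4): produces B7=S
input #9 (g=0, m=2, u=3): does not produce B7=S
input #10 (g=2, m=1, u=3): does not produce B7=S

Answer: 1, 3, 8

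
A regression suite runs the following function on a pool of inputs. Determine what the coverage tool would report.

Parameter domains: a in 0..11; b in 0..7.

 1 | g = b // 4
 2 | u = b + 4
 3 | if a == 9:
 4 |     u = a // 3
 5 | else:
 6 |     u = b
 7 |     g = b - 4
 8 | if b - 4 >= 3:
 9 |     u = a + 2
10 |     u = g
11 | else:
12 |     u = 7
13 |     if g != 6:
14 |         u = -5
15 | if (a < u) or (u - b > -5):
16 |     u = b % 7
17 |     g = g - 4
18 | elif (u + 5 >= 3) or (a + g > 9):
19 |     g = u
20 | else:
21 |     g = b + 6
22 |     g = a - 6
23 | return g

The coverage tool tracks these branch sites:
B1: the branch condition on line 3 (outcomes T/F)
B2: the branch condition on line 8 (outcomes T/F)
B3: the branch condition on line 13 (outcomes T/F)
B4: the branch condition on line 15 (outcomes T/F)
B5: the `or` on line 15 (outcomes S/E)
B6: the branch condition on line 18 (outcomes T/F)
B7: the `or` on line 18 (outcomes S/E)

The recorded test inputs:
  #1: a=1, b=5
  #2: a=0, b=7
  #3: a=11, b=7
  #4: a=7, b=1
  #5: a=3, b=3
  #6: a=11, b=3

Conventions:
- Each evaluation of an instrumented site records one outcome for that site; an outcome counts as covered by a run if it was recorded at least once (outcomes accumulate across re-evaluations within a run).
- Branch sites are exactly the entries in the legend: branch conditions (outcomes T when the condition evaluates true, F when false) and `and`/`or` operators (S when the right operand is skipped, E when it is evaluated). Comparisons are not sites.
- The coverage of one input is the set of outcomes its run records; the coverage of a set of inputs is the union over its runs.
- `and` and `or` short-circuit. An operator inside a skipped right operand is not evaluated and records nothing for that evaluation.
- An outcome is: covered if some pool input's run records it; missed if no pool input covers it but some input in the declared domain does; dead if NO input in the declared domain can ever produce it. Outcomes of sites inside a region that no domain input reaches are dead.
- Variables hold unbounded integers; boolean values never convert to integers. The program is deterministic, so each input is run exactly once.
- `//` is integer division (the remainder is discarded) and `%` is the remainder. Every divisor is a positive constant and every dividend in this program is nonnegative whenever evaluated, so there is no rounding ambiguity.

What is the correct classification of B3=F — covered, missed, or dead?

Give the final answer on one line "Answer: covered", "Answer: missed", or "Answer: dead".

no pool input records B3=F
checking all 96 inputs in the declared domain: B3=F is never recorded -> dead

Answer: dead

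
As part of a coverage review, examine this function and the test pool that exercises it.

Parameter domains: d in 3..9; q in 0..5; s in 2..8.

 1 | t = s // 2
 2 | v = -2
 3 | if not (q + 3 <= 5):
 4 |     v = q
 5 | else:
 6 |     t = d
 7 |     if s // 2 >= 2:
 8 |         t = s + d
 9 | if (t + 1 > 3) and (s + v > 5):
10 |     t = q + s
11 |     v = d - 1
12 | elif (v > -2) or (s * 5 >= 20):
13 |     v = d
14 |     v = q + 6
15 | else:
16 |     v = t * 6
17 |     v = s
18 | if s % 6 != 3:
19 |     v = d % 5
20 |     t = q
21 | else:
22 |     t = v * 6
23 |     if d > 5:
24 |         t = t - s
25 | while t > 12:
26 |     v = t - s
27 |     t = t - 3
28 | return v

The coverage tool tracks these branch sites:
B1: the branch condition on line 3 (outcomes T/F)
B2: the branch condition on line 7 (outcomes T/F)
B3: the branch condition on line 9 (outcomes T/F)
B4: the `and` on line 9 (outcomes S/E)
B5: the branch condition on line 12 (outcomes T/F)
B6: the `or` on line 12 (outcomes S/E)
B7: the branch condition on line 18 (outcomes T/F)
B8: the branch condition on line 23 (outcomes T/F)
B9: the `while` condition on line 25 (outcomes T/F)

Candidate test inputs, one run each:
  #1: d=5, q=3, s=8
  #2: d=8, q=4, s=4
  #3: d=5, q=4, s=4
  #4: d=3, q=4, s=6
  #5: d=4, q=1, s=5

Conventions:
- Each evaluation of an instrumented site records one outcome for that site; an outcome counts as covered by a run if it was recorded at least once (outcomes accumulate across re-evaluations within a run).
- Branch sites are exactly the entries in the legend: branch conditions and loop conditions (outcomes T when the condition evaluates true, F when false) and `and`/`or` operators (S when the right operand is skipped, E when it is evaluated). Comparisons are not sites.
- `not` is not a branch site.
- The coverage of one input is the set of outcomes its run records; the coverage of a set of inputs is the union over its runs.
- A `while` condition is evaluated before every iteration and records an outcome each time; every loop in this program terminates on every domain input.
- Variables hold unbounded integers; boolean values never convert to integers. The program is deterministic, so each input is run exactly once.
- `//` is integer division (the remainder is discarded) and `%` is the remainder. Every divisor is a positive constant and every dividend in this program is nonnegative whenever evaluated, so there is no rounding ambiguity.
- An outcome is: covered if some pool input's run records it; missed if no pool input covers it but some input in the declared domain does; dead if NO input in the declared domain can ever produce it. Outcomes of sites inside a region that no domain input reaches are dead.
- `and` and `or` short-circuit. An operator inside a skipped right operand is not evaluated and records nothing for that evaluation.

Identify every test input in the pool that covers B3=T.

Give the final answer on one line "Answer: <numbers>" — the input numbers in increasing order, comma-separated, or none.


input #1 (d=5, q=3, s=8): covers B3=T
input #2 (d=8, q=4, s=4): misses B3=T
input #3 (d=5, q=4, s=4): misses B3=T
input #4 (d=3, q=4, s=6): covers B3=T
input #5 (d=4, q=1, s=5): misses B3=T
Answer: 1, 4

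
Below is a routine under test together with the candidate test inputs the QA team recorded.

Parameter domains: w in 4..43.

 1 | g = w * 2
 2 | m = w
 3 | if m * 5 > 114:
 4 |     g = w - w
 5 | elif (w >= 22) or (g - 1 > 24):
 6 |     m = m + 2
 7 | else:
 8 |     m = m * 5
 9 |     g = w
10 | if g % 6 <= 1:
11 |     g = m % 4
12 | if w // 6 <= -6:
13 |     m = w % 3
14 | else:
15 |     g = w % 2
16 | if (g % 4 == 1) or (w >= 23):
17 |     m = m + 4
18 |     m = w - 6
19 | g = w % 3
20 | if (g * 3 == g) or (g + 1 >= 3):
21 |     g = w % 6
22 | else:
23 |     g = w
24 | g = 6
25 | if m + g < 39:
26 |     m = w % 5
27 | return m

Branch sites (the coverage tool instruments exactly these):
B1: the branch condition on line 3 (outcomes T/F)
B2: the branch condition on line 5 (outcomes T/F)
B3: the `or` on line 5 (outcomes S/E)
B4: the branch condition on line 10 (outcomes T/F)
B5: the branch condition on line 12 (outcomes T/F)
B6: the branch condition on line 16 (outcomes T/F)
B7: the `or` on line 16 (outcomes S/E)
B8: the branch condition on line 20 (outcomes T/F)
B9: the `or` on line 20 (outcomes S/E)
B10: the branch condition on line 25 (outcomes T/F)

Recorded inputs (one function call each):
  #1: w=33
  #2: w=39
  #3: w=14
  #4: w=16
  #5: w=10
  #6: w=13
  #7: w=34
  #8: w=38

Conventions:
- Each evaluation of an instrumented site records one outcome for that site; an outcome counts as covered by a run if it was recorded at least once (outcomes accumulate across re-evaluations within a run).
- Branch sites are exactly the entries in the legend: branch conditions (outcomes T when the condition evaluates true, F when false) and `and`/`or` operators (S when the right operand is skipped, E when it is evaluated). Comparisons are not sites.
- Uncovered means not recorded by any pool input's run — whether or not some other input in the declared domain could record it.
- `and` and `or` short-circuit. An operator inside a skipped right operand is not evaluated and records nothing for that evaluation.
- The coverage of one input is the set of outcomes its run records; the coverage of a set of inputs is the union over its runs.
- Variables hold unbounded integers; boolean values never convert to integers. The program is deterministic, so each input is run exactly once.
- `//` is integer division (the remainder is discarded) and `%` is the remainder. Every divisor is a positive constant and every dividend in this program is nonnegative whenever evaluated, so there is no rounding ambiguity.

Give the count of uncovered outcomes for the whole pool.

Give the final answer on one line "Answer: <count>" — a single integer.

input #1, w=33: events B1->T, B4->T, B5->F, B7->S, B6->T, B9->S, B8->T, B10->T; outcomes B1=T, B4=T, B5=F, B6=T, B7=S, B8=T, B9=S, B10=T
input #2, w=39: events B1->T, B4->T, B5->F, B7->S, B6->T, B9->S, B8->T, B10->F; outcomes B1=T, B4=T, B5=F, B6=T, B7=S, B8=T, B9=S, B10=F
input #3, w=14: events B1->F, B3->E, B2->T, B4->F, B5->F, B7->E, B6->F, B9->E, B8->T, B10->T; outcomes B1=F, B2=T, B3=E, B4=F, B5=F, B6=F, B7=E, B8=T, B9=E, B10=T
input #4, w=16: events B1->F, B3->E, B2->T, B4->F, B5->F, B7->E, B6->F, B9->E, B8->F, B10->T; outcomes B1=F, B2=T, B3=E, B4=F, B5=F, B6=F, B7=E, B8=F, B9=E, B10=T
input #5, w=10: events B1->F, B3->E, B2->F, B4->F, B5->F, B7->E, B6->F, B9->E, B8->F, B10->F; outcomes B1=F, B2=F, B3=E, B4=F, B5=F, B6=F, B7=E, B8=F, B9=E, B10=F
input #6, w=13: events B1->F, B3->E, B2->T, B4->F, B5->F, B7->S, B6->T, B9->E, B8->F, B10->T; outcomes B1=F, B2=T, B3=E, B4=F, B5=F, B6=T, B7=S, B8=F, B9=E, B10=T
input #7, w=34: events B1->T, B4->T, B5->F, B7->E, B6->T, B9->E, B8->F, B10->T; outcomes B1=T, B4=T, B5=F, B6=T, B7=E, B8=F, B9=E, B10=T
input #8, w=38: events B1->T, B4->T, B5->F, B7->E, B6->T, B9->E, B8->T, B10->T; outcomes B1=T, B4=T, B5=F, B6=T, B7=E, B8=T, B9=E, B10=T
union over the pool: B1=T, B1=F, B2=T, B2=F, B3=E, B4=T, B4=F, B5=F, B6=T, B6=F, B7=S, B7=E, B8=T, B8=F, B9=S, B9=E, B10=T, B10=F
uncovered (2 of 20): B3=S, B5=T

Answer: 2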